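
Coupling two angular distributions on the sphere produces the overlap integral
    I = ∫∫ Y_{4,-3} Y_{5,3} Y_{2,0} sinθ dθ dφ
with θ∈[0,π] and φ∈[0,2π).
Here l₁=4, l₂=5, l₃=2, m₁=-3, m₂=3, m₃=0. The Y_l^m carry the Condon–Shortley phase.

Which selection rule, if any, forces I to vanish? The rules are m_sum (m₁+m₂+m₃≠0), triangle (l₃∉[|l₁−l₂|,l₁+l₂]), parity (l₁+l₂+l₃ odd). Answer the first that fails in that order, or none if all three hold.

parity

Σmᵢ = 0  ✓
l₃∈[|l₁−l₂|,l₁+l₂]=[1,9], have l₃=2  ✓
Σlᵢ = 11 ⇒ odd  ✗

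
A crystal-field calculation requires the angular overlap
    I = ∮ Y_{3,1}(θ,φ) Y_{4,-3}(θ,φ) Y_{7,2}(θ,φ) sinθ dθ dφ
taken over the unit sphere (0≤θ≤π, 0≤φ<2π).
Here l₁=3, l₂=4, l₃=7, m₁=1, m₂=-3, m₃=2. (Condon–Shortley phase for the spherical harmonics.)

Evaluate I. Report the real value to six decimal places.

Rules hold: Σm=0, L=14 even, 1≤7≤7.
N = 7·9·15 = 945
Δ = 0!·6!·8!/15! = 1/45045
Racah Σ t=0..0: t=0:+1/20736 = 1/20736
⇒ 3j(3 4 7; 0 0 0)² = 35/1287, sgn -1
Racah Σ t=0..0: t=0:+1/241920 = 1/241920
⇒ 3j(3 4 7; 1 -3 2)² = 4/1001, sgn -1
4πI² = N·(3j₀)²·(3jₘ)² = 2100/20449
I = +1·√(0.102695/4π) = 0.09040005

0.090400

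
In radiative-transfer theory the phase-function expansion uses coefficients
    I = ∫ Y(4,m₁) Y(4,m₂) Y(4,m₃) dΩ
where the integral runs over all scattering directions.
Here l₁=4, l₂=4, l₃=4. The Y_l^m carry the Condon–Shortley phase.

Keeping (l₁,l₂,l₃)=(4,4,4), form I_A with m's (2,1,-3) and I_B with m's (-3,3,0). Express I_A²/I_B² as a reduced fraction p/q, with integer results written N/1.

l's match ⇒ only the (l;m) 3-j factors differ between A and B.
A: triangle coeff Δ(4,4,4) = 1/450450; Σ_t [1,2]: t=1:−1/864 t=2:+1/576 = 1/1728; (3j)²=5/1287 [(4 4 4; 2 1 -3)], sign=-1
B: triangle coeff Δ(4,4,4) = 1/450450; Σ_t [3,4]: t=3:−1/3456 t=4:+1/864 = 1/1152; (3j)²=7/286 [(4 4 4; -3 3 0)], sign=+1
I_A²/I_B² = (5/1287)/(7/286) = 10/63

10/63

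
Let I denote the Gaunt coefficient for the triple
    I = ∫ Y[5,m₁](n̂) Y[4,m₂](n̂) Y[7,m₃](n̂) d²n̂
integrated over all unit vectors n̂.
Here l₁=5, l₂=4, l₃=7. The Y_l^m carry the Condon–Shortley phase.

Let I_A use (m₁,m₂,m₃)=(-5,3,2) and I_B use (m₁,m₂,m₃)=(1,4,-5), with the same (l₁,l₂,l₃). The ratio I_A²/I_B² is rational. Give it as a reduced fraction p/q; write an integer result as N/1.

135/2464

l's match ⇒ only the (l;m) 3-j factors differ between A and B.
A: triangle coeff Δ(5,4,7) = 1/6126120; Σ_t [2,2]: t=2:+1/9676800 = 1/9676800; (3j)²=27/19448 [(5 4 7; -5 3 2)], sign=-1
B: triangle coeff Δ(5,4,7) = 1/6126120; Σ_t [2,2]: t=2:+1/2073600 = 1/2073600; (3j)²=28/1105 [(5 4 7; 1 4 -5)], sign=+1
I_A²/I_B² = (27/19448)/(28/1105) = 135/2464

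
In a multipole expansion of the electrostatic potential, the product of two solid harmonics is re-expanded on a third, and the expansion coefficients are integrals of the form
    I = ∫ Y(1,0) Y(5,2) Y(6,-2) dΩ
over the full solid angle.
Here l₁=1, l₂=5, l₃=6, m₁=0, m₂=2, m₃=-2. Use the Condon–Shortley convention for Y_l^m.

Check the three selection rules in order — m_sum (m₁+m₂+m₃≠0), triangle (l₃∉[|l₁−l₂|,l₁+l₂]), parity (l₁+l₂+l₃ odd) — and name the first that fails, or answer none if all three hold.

none

azimuthal sum: 0 + 2 − 2 = 0  ✓
4 ≤ 6 ≤ 6 (triangle on l)  ✓
L = 1 + 5 + 6 = 12 (even)  ✓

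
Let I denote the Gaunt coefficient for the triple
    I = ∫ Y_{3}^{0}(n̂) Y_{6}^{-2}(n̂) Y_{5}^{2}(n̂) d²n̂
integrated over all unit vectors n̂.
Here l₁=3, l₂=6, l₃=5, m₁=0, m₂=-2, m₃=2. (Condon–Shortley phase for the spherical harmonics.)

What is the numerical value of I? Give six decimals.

0.058844

Checks pass: Σm=0; 14 even; l₃=5∈[3,9].
(2·3+1)(2·6+1)(2·5+1) = 1001
Δ: 4! 2! 8! / 15! → 1/675675
sum: t=1:−1/8640 t=2:+1/2304 t=3:−1/8640 = 7/34560
3j²(3 6 5; 0 0 0) = Δ·Π!·Σ² = 7/429  (sign -1)
sum: t=1:−1/8640 t=2:+1/5760 t=3:−1/60480 = 1/24192
3j²(3 6 5; 0 -2 2) = Δ·Π!·Σ² = 8/3003  (sign -1)
combine: 4πI² = 1001·7/429·8/3003 = 56/1287
take √, sign +1: I = 0.05884368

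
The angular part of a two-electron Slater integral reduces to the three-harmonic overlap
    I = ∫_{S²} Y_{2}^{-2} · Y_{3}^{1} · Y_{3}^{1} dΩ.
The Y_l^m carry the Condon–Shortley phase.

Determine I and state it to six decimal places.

Checks pass: Σm=0; 8 even; l₃=3∈[1,5].
(2·2+1)(2·3+1)(2·3+1) = 245
Δ: 2! 2! 4! / 9! → 1/3780
sum: t=0:+1/24 t=1:−1/4 t=2:+1/24 = -1/6
3j²(2 3 3; 0 0 0) = Δ·Π!·Σ² = 4/105  (sign +1)
sum: t=2:+1/16 = 1/16
3j²(2 3 3; -2 1 1) = Δ·Π!·Σ² = 2/35  (sign +1)
combine: 4πI² = 245·4/105·2/35 = 8/15
take √, sign +1: I = 0.20601291

0.206013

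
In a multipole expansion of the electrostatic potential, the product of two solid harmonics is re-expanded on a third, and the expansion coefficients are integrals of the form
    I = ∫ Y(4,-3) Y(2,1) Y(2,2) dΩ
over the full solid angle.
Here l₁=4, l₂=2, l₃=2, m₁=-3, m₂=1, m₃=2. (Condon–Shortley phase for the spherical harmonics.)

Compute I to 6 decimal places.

-0.238414

Checks pass: Σm=0; 8 even; l₃=2∈[2,6].
(2·4+1)(2·2+1)(2·2+1) = 225
Δ: 4! 4! 0! / 9! → 1/630
sum: t=2:+1/16 = 1/16
3j²(4 2 2; 0 0 0) = Δ·Π!·Σ² = 2/35  (sign +1)
sum: t=3:−1/144 = -1/144
3j²(4 2 2; -3 1 2) = Δ·Π!·Σ² = 1/18  (sign -1)
combine: 4πI² = 225·2/35·1/18 = 5/7
take √, sign -1: I = -0.23841361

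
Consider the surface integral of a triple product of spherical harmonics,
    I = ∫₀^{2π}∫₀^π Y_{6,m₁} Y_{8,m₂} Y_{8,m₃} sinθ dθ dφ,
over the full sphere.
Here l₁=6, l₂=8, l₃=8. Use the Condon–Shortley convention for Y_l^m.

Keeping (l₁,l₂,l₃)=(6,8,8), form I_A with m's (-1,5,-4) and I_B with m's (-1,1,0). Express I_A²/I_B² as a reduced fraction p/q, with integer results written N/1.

l's match ⇒ only the (l;m) 3-j factors differ between A and B.
A: triangle coeff Δ(6,8,8) = 1/13742520792; Σ_t [3,6]: t=3:−1/6270566400 t=4:+1/627056640 t=5:−1/464486400 t=6:+1/2612736000 = -1/2985984000; (3j)²=63/29716 [(6 8 8; -1 5 -4)], sign=-1
B: triangle coeff Δ(6,8,8) = 1/13742520792; Σ_t [1,6]: t=1:−1/6967296000 t=2:+1/174182400 t=3:−1/29859840 t=4:+1/24883200 t=5:−1/99532800 t=6:+1/2612736000 = 11/4180377600; (3j)²=175/193154 [(6 8 8; -1 1 0)], sign=+1
I_A²/I_B² = (63/29716)/(175/193154) = 117/50

117/50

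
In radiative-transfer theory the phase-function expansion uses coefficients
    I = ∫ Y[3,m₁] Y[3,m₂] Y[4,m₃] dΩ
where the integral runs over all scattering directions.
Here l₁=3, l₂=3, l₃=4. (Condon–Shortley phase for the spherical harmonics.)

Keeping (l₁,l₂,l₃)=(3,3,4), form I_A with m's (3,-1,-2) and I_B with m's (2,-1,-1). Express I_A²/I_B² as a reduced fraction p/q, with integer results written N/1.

l's match ⇒ only the (l;m) 3-j factors differ between A and B.
A: triangle coeff Δ(3,3,4) = 1/34650; Σ_t [0,0]: t=0:+1/192 = 1/192; (3j)²=3/77 [(3 3 4; 3 -1 -2)], sign=+1
B: triangle coeff Δ(3,3,4) = 1/34650; Σ_t [0,1]: t=0:+1/48 t=1:−1/144 = 1/72; (3j)²=16/693 [(3 3 4; 2 -1 -1)], sign=-1
I_A²/I_B² = (3/77)/(16/693) = 27/16

27/16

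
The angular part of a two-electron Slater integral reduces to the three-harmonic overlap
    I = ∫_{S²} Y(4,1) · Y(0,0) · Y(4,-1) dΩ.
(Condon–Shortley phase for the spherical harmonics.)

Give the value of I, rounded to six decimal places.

-0.282095

Checks pass: Σm=0; 8 even; l₃=4∈[4,4].
(2·4+1)(2·0+1)(2·4+1) = 81
Δ: 0! 8! 0! / 9! → 1/9
sum: t=0:+1/576 = 1/576
3j²(4 0 4; 0 0 0) = Δ·Π!·Σ² = 1/9  (sign +1)
sum: t=0:+1/720 = 1/720
3j²(4 0 4; 1 0 -1) = Δ·Π!·Σ² = 1/9  (sign -1)
combine: 4πI² = 81·1/9·1/9 = 1/1
take √, sign -1: I = -0.28209479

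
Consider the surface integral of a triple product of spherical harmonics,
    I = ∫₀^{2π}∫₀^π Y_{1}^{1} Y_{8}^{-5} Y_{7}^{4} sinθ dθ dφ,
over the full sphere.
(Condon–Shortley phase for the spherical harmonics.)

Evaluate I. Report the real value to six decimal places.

-0.270230

m-sum 0 ✓  L=16 even ✓  7≤7≤9 ✓
Π(2lᵢ+1) = 3×17×15 = 765
triangle coeff Δ(1,8,7) = 1/2040
Σ_t [1,1]: t=1:−1/25401600 = -1/25401600
(3j)²=8/255 [(1 8 7; 0 0 0)], sign=+1
Σ_t [0,0]: t=0:+1/479001600 = 1/479001600
(3j)²=13/340 [(1 8 7; 1 -5 4)], sign=-1
⇒ 4πI² = 78/85
I = (-1)√(78/85/(4π)) = -0.27022959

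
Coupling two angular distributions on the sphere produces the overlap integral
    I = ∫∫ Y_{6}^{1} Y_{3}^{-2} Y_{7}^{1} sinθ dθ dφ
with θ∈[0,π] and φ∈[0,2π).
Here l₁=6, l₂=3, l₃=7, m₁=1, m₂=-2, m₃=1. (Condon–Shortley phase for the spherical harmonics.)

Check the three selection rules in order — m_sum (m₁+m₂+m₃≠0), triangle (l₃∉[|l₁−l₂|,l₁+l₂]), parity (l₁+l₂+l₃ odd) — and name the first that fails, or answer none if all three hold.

m₁+m₂+m₃ = 1 − 2 + 1 = 0  ✓
triangle: |6−3|=3 ≤ l₃=7 ≤ 6+3=9  ✓
parity: l₁+l₂+l₃ = 16 is even  ✓

none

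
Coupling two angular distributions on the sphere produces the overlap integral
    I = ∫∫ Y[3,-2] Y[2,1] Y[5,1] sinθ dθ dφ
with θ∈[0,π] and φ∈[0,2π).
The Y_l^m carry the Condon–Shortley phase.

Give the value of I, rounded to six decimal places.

-0.117387

m-sum 0 ✓  L=10 even ✓  1≤5≤5 ✓
Π(2lᵢ+1) = 7×5×11 = 385
triangle coeff Δ(3,2,5) = 1/2310
Σ_t [0,0]: t=0:+1/144 = 1/144
(3j)²=10/231 [(3 2 5; 0 0 0)], sign=-1
Σ_t [0,0]: t=0:+1/720 = 1/720
(3j)²=4/385 [(3 2 5; -2 1 1)], sign=+1
⇒ 4πI² = 40/231
I = (-1)√(40/231/(4π)) = -0.11738675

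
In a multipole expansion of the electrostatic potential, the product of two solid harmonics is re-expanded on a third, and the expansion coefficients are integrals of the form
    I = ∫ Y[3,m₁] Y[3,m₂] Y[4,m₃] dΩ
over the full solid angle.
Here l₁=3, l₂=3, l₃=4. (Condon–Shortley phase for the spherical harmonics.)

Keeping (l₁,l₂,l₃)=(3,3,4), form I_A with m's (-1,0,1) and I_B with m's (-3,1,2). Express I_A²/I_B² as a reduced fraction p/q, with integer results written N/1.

5/18

l's match ⇒ only the (l;m) 3-j factors differ between A and B.
A: triangle coeff Δ(3,3,4) = 1/34650; Σ_t [0,2]: t=0:+1/288 t=1:−1/24 t=2:+1/48 = -5/288; (3j)²=5/462 [(3 3 4; -1 0 1)], sign=+1
B: triangle coeff Δ(3,3,4) = 1/34650; Σ_t [2,2]: t=2:+1/192 = 1/192; (3j)²=3/77 [(3 3 4; -3 1 2)], sign=+1
I_A²/I_B² = (5/462)/(3/77) = 5/18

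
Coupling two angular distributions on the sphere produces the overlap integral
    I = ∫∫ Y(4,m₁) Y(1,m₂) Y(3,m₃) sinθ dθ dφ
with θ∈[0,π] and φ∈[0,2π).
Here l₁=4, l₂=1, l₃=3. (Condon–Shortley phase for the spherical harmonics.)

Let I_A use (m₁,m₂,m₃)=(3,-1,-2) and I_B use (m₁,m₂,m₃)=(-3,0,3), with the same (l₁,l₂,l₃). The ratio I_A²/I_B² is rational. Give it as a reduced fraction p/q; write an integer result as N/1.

3/1

Same 4,1,3: normalisation and zero-m 3j drop out of the ratio.
A: Δ: 2! 6! 0! / 9! → 1/252; sum: t=0:+1/240 = 1/240; 3j²(4 1 3; 3 -1 -2) = Δ·Π!·Σ² = 1/12  (sign -1)
B: Δ: 2! 6! 0! / 9! → 1/252; sum: t=1:−1/720 = -1/720; 3j²(4 1 3; -3 0 3) = Δ·Π!·Σ² = 1/36  (sign -1)
I_A²/I_B² = (1/12)/(1/36) = 3/1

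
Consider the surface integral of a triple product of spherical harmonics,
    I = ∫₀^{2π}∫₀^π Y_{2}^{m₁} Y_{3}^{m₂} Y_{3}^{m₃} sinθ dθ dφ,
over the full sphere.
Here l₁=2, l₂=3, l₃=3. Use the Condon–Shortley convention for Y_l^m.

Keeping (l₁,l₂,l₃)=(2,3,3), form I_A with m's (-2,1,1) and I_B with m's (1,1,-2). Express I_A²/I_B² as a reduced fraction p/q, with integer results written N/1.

Shared (l₁,l₂,l₃)=(2,3,3): N and (l;000)² cancel in I_A²/I_B².
A: Δ = 2!·2!·4!/9! = 1/3780; Racah Σ t=2..2: t=2:+1/16 = 1/16; ⇒ 3j(2 3 3; -2 1 1)² = 2/35, sgn +1
B: Δ = 2!·2!·4!/9! = 1/3780; Racah Σ t=0..1: t=0:+1/48 t=1:−1/12 = -1/16; ⇒ 3j(2 3 3; 1 1 -2)² = 1/28, sgn +1
I_A²/I_B² = (2/35)/(1/28) = 8/5

8/5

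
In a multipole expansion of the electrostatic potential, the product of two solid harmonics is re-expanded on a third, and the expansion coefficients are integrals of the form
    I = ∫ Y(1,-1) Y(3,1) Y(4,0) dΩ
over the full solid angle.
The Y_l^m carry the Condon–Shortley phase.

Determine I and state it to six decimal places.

0.150786

Rules hold: Σm=0, L=8 even, 2≤4≤4.
N = 3·7·9 = 189
Δ = 0!·2!·6!/9! = 1/252
Racah Σ t=0..0: t=0:+1/36 = 1/36
⇒ 3j(1 3 4; 0 0 0)² = 4/63, sgn +1
Racah Σ t=0..0: t=0:+1/96 = 1/96
⇒ 3j(1 3 4; -1 1 0)² = 1/42, sgn +1
4πI² = N·(3j₀)²·(3jₘ)² = 2/7
I = +1·√(0.285714/4π) = 0.15078601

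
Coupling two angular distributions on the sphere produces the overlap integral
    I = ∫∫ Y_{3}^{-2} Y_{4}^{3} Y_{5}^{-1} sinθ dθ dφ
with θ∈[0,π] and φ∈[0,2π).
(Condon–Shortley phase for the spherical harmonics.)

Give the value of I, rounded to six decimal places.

Rules hold: Σm=0, L=12 even, 1≤5≤7.
N = 7·9·11 = 693
Δ = 2!·4!·6!/13! = 1/180180
Racah Σ t=0..2: t=0:+1/576 t=1:−1/144 t=2:+1/576 = -1/288
⇒ 3j(3 4 5; 0 0 0)² = 20/1001, sgn +1
Racah Σ t=1..2: t=1:−1/17280 t=2:+1/1440 = 11/17280
⇒ 3j(3 4 5; -2 3 -1)² = 11/468, sgn +1
4πI² = N·(3j₀)²·(3jₘ)² = 55/169
I = +1·√(0.325444/4π) = 0.16092854

0.160929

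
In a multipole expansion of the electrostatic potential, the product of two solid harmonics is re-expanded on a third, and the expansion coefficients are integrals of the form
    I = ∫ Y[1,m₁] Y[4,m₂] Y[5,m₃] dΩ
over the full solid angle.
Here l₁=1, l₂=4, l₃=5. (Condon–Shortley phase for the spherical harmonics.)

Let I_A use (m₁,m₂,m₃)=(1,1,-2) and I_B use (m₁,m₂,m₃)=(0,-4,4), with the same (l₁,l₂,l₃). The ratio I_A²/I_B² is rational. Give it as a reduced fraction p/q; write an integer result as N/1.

7/3

Same 1,4,5: normalisation and zero-m 3j drop out of the ratio.
A: Δ: 0! 2! 8! / 11! → 1/495; sum: t=0:+1/1440 = 1/1440; 3j²(1 4 5; 1 1 -2) = Δ·Π!·Σ² = 7/165  (sign -1)
B: Δ: 0! 2! 8! / 11! → 1/495; sum: t=0:+1/40320 = 1/40320; 3j²(1 4 5; 0 -4 4) = Δ·Π!·Σ² = 1/55  (sign -1)
I_A²/I_B² = (7/165)/(1/55) = 7/3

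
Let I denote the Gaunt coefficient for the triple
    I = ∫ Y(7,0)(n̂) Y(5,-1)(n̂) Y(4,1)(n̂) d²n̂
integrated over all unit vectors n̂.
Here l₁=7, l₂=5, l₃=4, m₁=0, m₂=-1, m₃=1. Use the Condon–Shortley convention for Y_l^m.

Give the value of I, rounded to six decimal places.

0.017039

m-sum 0 ✓  L=16 even ✓  2≤4≤12 ✓
Π(2lᵢ+1) = 15×11×9 = 1485
triangle coeff Δ(7,5,4) = 1/6126120
Σ_t [3,5]: t=3:−1/69120 t=4:+1/20736 t=5:−1/69120 = 1/51840
(3j)²=280/21879 [(7 5 4; 0 0 0)], sign=+1
Σ_t [2,4]: t=2:+1/345600 t=3:−1/34560 t=4:+1/41472 = -1/518400
(3j)²=7/36465 [(7 5 4; 0 -1 1)], sign=+1
⇒ 4πI² = 1960/537251
I = (+1)√(1960/537251/(4π)) = 0.01703862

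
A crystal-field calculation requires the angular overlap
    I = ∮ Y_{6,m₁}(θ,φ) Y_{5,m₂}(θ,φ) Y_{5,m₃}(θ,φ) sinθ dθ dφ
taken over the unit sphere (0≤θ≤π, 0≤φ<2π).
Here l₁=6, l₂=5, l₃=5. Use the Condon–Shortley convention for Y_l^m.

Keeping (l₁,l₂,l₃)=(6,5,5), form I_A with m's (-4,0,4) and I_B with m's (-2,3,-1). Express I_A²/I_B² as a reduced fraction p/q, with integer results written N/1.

72/121

l's match ⇒ only the (l;m) 3-j factors differ between A and B.
A: triangle coeff Δ(6,5,5) = 1/28588560; Σ_t [4,5]: t=4:+1/207360 t=5:−1/345600 = 1/518400; (3j)²=12/2431 [(6 5 5; -4 0 4)], sign=-1
B: triangle coeff Δ(6,5,5) = 1/28588560; Σ_t [4,6]: t=4:+1/55296 t=5:−1/25920 t=6:+1/138240 = -11/829440; (3j)²=11/1326 [(6 5 5; -2 3 -1)], sign=-1
I_A²/I_B² = (12/2431)/(11/1326) = 72/121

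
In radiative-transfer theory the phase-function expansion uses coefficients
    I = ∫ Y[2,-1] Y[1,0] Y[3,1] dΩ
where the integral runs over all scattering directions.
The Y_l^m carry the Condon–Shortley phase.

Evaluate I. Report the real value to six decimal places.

m-sum 0 ✓  L=6 even ✓  1≤3≤3 ✓
Π(2lᵢ+1) = 5×3×7 = 105
triangle coeff Δ(2,1,3) = 1/105
Σ_t [0,0]: t=0:+1/4 = 1/4
(3j)²=3/35 [(2 1 3; 0 0 0)], sign=-1
Σ_t [0,0]: t=0:+1/6 = 1/6
(3j)²=8/105 [(2 1 3; -1 0 1)], sign=+1
⇒ 4πI² = 24/35
I = (-1)√(24/35/(4π)) = -0.23359668

-0.233597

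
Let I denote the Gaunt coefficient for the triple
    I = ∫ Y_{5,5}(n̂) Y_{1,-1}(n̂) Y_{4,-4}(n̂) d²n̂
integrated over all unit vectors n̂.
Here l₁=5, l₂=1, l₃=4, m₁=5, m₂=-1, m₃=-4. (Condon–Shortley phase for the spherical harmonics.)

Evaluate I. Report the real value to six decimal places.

-0.329416

Checks pass: Σm=0; 10 even; l₃=4∈[4,6].
(2·5+1)(2·1+1)(2·4+1) = 297
Δ: 2! 8! 0! / 11! → 1/495
sum: t=1:−1/576 = -1/576
3j²(5 1 4; 0 0 0) = Δ·Π!·Σ² = 5/99  (sign -1)
sum: t=0:+1/80640 = 1/80640
3j²(5 1 4; 5 -1 -4) = Δ·Π!·Σ² = 1/11  (sign +1)
combine: 4πI² = 297·5/99·1/11 = 15/11
take √, sign -1: I = -0.32941575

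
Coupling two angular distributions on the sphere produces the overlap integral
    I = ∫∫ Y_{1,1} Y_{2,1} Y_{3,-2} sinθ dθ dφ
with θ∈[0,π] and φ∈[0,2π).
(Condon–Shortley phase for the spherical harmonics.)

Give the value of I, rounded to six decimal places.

0.261169

Rules hold: Σm=0, L=6 even, 1≤3≤3.
N = 3·5·7 = 105
Δ = 0!·2!·4!/7! = 1/105
Racah Σ t=0..0: t=0:+1/4 = 1/4
⇒ 3j(1 2 3; 0 0 0)² = 3/35, sgn -1
Racah Σ t=0..0: t=0:+1/12 = 1/12
⇒ 3j(1 2 3; 1 1 -2)² = 2/21, sgn -1
4πI² = N·(3j₀)²·(3jₘ)² = 6/7
I = +1·√(0.857143/4π) = 0.26116903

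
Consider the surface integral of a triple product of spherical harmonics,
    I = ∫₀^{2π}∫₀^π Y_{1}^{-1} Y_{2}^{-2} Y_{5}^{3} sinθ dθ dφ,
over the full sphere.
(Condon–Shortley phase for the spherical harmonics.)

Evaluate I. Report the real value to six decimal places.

|1−2|≤5≤1+2 violated ⇒ I = 0

0.000000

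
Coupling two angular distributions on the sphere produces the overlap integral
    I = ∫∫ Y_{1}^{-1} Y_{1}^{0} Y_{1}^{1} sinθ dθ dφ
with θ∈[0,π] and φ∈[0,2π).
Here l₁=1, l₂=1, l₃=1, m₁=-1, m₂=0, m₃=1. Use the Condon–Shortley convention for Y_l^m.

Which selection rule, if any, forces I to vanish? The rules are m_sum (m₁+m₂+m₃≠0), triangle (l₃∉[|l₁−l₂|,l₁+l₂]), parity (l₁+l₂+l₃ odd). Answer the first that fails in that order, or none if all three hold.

azimuthal sum: -1 + 0 + 1 = 0  ✓
0 ≤ 1 ≤ 2 (triangle on l)  ✓
L = 1 + 1 + 1 = 3 (odd)  ✗

parity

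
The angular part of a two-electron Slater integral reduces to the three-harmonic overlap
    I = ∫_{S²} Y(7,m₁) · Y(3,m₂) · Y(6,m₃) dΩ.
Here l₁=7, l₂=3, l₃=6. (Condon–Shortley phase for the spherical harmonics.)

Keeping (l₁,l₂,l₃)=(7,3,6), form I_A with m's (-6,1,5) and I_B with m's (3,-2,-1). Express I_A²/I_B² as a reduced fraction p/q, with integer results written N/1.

Shared (l₁,l₂,l₃)=(7,3,6): N and (l;000)² cancel in I_A²/I_B².
A: Δ = 4!·10!·2!/17! = 1/2042040; Racah Σ t=3..4: t=3:−1/21772800 t=4:+1/17418240 = 1/87091200; ⇒ 3j(7 3 6; -6 1 5)² = 11/14280, sgn -1
B: Δ = 4!·10!·2!/17! = 1/2042040; Racah Σ t=0..1: t=0:+1/414720 t=1:−1/362880 = -1/2903040; ⇒ 3j(7 3 6; 3 -2 -1)² = 25/68068, sgn +1
I_A²/I_B² = (11/14280)/(25/68068) = 1573/750

1573/750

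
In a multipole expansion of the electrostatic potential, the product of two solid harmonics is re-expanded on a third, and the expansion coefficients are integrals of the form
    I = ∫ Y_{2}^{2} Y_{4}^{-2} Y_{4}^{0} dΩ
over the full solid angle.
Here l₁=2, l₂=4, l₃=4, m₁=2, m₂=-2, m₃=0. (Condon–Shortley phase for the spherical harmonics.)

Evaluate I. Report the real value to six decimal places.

m-sum 0 ✓  L=10 even ✓  2≤4≤6 ✓
Π(2lᵢ+1) = 5×9×9 = 405
triangle coeff Δ(2,4,4) = 1/13860
Σ_t [0,2]: t=0:+1/192 t=1:−1/36 t=2:+1/192 = -5/288
(3j)²=20/693 [(2 4 4; 0 0 0)], sign=-1
Σ_t [0,0]: t=0:+1/192 = 1/192
(3j)²=3/77 [(2 4 4; 2 -2 0)], sign=+1
⇒ 4πI² = 2700/5929
I = (-1)√(2700/5929/(4π)) = -0.19036462

-0.190365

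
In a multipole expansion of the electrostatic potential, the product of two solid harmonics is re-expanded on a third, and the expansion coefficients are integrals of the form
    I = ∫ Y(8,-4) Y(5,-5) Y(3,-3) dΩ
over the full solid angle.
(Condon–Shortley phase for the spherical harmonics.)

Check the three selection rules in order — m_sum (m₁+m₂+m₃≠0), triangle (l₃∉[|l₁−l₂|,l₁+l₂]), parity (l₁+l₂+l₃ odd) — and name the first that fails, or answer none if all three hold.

m_sum

azimuthal sum: -4 − 5 − 3 = -12  ✗
3 ≤ 3 ≤ 13 (triangle on l)
L = 8 + 5 + 3 = 16 (even)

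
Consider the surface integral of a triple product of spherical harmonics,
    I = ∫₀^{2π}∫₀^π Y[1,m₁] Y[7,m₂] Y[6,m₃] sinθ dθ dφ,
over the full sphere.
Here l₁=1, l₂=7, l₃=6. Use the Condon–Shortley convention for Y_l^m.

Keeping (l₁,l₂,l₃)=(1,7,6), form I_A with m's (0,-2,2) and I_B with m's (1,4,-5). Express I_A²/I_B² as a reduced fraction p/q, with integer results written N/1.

l's match ⇒ only the (l;m) 3-j factors differ between A and B.
A: triangle coeff Δ(1,7,6) = 1/1365; Σ_t [1,1]: t=1:−1/967680 = -1/967680; (3j)²=3/91 [(1 7 6; 0 -2 2)], sign=-1
B: triangle coeff Δ(1,7,6) = 1/1365; Σ_t [0,0]: t=0:+1/79833600 = 1/79833600; (3j)²=1/455 [(1 7 6; 1 4 -5)], sign=-1
I_A²/I_B² = (3/91)/(1/455) = 15/1

15/1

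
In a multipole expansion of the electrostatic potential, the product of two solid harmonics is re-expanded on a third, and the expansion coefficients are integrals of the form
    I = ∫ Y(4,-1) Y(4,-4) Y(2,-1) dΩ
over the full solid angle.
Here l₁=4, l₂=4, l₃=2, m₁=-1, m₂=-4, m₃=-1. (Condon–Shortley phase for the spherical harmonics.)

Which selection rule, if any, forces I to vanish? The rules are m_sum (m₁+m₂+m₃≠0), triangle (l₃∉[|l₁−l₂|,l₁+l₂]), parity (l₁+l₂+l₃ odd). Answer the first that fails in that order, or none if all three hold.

m_sum

m₁+m₂+m₃ = -1 − 4 − 1 = -6  ✗
triangle: |4−4|=0 ≤ l₃=2 ≤ 4+4=8
parity: l₁+l₂+l₃ = 10 is even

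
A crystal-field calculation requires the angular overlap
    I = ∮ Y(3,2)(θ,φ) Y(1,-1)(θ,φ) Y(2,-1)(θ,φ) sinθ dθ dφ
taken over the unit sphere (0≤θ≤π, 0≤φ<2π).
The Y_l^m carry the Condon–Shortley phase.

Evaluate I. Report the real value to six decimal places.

Checks pass: Σm=0; 6 even; l₃=2∈[2,4].
(2·3+1)(2·1+1)(2·2+1) = 105
Δ: 2! 4! 0! / 7! → 1/105
sum: t=1:−1/4 = -1/4
3j²(3 1 2; 0 0 0) = Δ·Π!·Σ² = 3/35  (sign -1)
sum: t=0:+1/12 = 1/12
3j²(3 1 2; 2 -1 -1) = Δ·Π!·Σ² = 2/21  (sign -1)
combine: 4πI² = 105·3/35·2/21 = 6/7
take √, sign +1: I = 0.26116903

0.261169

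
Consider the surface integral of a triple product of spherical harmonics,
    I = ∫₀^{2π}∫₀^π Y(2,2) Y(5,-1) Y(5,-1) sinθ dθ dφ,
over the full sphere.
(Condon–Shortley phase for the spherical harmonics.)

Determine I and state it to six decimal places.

Checks pass: Σm=0; 12 even; l₃=5∈[3,7].
(2·2+1)(2·5+1)(2·5+1) = 605
Δ: 2! 2! 8! / 13! → 1/38610
sum: t=0:+1/2880 t=1:−1/576 t=2:+1/2880 = -1/960
3j²(2 5 5; 0 0 0) = Δ·Π!·Σ² = 10/429  (sign +1)
sum: t=0:+1/2304 = 1/2304
3j²(2 5 5; 2 -1 -1) = Δ·Π!·Σ² = 5/143  (sign +1)
combine: 4πI² = 605·10/429·5/143 = 250/507
take √, sign +1: I = 0.19808933

0.198089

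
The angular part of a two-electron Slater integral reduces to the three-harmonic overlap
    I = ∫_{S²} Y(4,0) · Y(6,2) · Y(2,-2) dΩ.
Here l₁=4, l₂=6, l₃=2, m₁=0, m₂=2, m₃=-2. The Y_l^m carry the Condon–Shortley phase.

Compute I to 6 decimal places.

0.133065

m-sum 0 ✓  L=12 even ✓  2≤2≤10 ✓
Π(2lᵢ+1) = 9×13×5 = 585
triangle coeff Δ(4,6,2) = 1/6435
Σ_t [4,4]: t=4:+1/2304 = 1/2304
(3j)²=5/143 [(4 6 2; 0 0 0)], sign=+1
Σ_t [4,4]: t=4:+1/13824 = 1/13824
(3j)²=14/1287 [(4 6 2; 0 2 -2)], sign=+1
⇒ 4πI² = 350/1573
I = (+1)√(350/1573/(4π)) = 0.13306527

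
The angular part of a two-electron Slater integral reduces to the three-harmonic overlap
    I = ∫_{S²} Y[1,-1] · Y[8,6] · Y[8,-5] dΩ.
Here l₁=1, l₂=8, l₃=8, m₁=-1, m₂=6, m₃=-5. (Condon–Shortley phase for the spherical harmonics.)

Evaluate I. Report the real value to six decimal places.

l₁+l₂+l₃=17 is odd: 3j(l;000)=0 ⇒ I=0

0.000000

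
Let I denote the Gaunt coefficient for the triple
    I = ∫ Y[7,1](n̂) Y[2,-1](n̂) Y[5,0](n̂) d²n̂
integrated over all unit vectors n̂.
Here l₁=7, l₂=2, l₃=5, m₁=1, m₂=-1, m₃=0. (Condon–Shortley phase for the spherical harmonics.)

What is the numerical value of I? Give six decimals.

-0.207724

Checks pass: Σm=0; 14 even; l₃=5∈[5,9].
(2·7+1)(2·2+1)(2·5+1) = 825
Δ: 4! 10! 0! / 15! → 1/15015
sum: t=2:+1/57600 = 1/57600
3j²(7 2 5; 0 0 0) = Δ·Π!·Σ² = 21/715  (sign -1)
sum: t=1:−1/86400 = -1/86400
3j²(7 2 5; 1 -1 0) = Δ·Π!·Σ² = 16/715  (sign +1)
combine: 4πI² = 825·21/715·16/715 = 1008/1859
take √, sign -1: I = -0.20772350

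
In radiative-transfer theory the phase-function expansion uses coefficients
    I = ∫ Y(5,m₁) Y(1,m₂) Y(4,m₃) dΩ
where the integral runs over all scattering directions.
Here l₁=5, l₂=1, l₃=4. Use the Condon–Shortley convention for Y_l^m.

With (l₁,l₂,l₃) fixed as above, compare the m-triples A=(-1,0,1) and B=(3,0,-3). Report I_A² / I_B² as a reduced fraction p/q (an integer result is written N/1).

3/2

l's match ⇒ only the (l;m) 3-j factors differ between A and B.
A: triangle coeff Δ(5,1,4) = 1/495; Σ_t [1,1]: t=1:−1/720 = -1/720; (3j)²=8/165 [(5 1 4; -1 0 1)], sign=+1
B: triangle coeff Δ(5,1,4) = 1/495; Σ_t [1,1]: t=1:−1/5040 = -1/5040; (3j)²=16/495 [(5 1 4; 3 0 -3)], sign=+1
I_A²/I_B² = (8/165)/(16/495) = 3/2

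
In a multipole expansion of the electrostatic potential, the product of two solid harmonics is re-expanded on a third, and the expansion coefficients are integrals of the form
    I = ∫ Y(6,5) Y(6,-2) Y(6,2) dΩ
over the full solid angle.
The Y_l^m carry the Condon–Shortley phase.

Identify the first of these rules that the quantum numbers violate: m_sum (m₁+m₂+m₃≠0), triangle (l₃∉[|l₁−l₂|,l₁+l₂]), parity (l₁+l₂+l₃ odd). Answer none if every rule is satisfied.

m₁+m₂+m₃ = 5 − 2 + 2 = 5  ✗
triangle: |6−6|=0 ≤ l₃=6 ≤ 6+6=12
parity: l₁+l₂+l₃ = 18 is even

m_sum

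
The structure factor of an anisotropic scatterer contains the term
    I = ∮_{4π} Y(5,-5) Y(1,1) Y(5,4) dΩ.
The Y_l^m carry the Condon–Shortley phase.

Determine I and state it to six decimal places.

0.000000

L=11 odd ⇒ parity kills the (l;000) factor ⇒ I = 0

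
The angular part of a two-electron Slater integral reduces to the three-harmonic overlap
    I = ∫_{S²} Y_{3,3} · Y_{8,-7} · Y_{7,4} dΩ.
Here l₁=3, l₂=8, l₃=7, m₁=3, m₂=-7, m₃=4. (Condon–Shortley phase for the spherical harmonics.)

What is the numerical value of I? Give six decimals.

0.140692

Checks pass: Σm=0; 18 even; l₃=7∈[5,11].
(2·3+1)(2·8+1)(2·7+1) = 1785
Δ: 4! 2! 12! / 19! → 1/5290740
sum: t=1:−1/7257600 t=2:+1/2073600 t=3:−1/7257600 = 1/4838400
3j²(3 8 7; 0 0 0) = Δ·Π!·Σ² = 252/20995  (sign -1)
sum: t=0:+1/1916006400 = 1/1916006400
3j²(3 8 7; 3 -7 4) = Δ·Π!·Σ² = 15/1292  (sign -1)
combine: 4πI² = 1785·252/20995·15/1292 = 19845/79781
take √, sign +1: I = 0.14069248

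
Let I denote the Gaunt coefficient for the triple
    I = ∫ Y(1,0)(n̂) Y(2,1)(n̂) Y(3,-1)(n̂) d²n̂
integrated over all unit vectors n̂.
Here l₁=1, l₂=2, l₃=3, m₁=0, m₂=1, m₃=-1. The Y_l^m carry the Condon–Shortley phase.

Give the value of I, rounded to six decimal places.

-0.233597

m-sum 0 ✓  L=6 even ✓  1≤3≤3 ✓
Π(2lᵢ+1) = 3×5×7 = 105
triangle coeff Δ(1,2,3) = 1/105
Σ_t [0,0]: t=0:+1/4 = 1/4
(3j)²=3/35 [(1 2 3; 0 0 0)], sign=-1
Σ_t [0,0]: t=0:+1/6 = 1/6
(3j)²=8/105 [(1 2 3; 0 1 -1)], sign=+1
⇒ 4πI² = 24/35
I = (-1)√(24/35/(4π)) = -0.23359668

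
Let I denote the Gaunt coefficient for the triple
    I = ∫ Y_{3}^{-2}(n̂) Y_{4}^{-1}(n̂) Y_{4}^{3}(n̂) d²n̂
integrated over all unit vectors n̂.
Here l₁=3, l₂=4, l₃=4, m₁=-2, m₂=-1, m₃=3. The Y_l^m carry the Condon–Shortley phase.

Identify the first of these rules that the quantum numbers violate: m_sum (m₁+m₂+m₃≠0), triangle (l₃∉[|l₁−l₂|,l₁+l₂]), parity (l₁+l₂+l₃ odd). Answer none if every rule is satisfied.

parity

Σmᵢ = 0  ✓
l₃∈[|l₁−l₂|,l₁+l₂]=[1,7], have l₃=4  ✓
Σlᵢ = 11 ⇒ odd  ✗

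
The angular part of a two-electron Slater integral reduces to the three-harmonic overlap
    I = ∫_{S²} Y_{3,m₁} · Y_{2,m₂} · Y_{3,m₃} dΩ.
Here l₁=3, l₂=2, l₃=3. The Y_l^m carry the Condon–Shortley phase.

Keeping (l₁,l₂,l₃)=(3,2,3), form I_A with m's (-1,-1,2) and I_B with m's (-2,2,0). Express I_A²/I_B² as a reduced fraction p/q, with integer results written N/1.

Shared (l₁,l₂,l₃)=(3,2,3): N and (l;000)² cancel in I_A²/I_B².
A: Δ = 2!·4!·2!/9! = 1/3780; Racah Σ t=0..1: t=0:+1/48 t=1:−1/12 = -1/16; ⇒ 3j(3 2 3; -1 -1 2)² = 1/28, sgn +1
B: Δ = 2!·4!·2!/9! = 1/3780; Racah Σ t=2..2: t=2:+1/24 = 1/24; ⇒ 3j(3 2 3; -2 2 0)² = 1/21, sgn -1
I_A²/I_B² = (1/28)/(1/21) = 3/4

3/4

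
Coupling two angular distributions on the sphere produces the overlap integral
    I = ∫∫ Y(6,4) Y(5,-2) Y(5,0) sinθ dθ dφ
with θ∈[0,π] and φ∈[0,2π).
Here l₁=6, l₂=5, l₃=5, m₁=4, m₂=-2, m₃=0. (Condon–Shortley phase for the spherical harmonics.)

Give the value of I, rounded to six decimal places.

m-sum = 4 − 2 + 0 = 2 ≠ 0 ⇒ I = 0

0.000000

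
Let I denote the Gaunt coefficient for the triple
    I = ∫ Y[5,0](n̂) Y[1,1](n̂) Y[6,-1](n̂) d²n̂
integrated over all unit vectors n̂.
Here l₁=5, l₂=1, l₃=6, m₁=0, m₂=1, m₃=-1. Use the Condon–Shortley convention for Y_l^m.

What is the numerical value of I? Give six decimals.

-0.187239

m-sum 0 ✓  L=12 even ✓  4≤6≤6 ✓
Π(2lᵢ+1) = 11×3×13 = 429
triangle coeff Δ(5,1,6) = 1/858
Σ_t [0,0]: t=0:+1/14400 = 1/14400
(3j)²=6/143 [(5 1 6; 0 0 0)], sign=+1
Σ_t [0,0]: t=0:+1/28800 = 1/28800
(3j)²=7/286 [(5 1 6; 0 1 -1)], sign=-1
⇒ 4πI² = 63/143
I = (-1)√(63/143/(4π)) = -0.18723944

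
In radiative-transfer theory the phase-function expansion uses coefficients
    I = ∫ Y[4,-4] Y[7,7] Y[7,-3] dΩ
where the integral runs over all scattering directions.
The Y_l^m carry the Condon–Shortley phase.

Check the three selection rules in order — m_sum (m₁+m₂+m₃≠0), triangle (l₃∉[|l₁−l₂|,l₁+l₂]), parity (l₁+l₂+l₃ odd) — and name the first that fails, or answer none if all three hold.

azimuthal sum: -4 + 7 − 3 = 0  ✓
3 ≤ 7 ≤ 11 (triangle on l)  ✓
L = 4 + 7 + 7 = 18 (even)  ✓

none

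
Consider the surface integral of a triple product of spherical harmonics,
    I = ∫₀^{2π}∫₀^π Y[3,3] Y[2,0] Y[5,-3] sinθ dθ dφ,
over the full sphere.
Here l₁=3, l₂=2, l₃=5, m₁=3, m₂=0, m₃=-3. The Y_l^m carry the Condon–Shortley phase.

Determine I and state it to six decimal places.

m-sum 0 ✓  L=10 even ✓  1≤5≤5 ✓
Π(2lᵢ+1) = 7×5×11 = 385
triangle coeff Δ(3,2,5) = 1/2310
Σ_t [0,0]: t=0:+1/144 = 1/144
(3j)²=10/231 [(3 2 5; 0 0 0)], sign=-1
Σ_t [0,0]: t=0:+1/2880 = 1/2880
(3j)²=2/165 [(3 2 5; 3 0 -3)], sign=+1
⇒ 4πI² = 20/99
I = (-1)√(20/99/(4π)) = -0.12679218

-0.126792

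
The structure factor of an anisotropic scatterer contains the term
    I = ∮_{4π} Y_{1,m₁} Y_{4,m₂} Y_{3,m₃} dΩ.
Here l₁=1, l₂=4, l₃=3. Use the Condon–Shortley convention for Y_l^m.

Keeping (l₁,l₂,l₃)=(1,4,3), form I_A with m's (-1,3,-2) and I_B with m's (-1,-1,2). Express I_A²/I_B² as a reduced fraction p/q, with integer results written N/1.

Same 1,4,3: normalisation and zero-m 3j drop out of the ratio.
A: Δ: 2! 0! 6! / 9! → 1/252; sum: t=2:+1/240 = 1/240; 3j²(1 4 3; -1 3 -2) = Δ·Π!·Σ² = 1/12  (sign -1)
B: Δ: 2! 0! 6! / 9! → 1/252; sum: t=2:+1/240 = 1/240; 3j²(1 4 3; -1 -1 2) = Δ·Π!·Σ² = 1/84  (sign -1)
I_A²/I_B² = (1/12)/(1/84) = 7/1

7/1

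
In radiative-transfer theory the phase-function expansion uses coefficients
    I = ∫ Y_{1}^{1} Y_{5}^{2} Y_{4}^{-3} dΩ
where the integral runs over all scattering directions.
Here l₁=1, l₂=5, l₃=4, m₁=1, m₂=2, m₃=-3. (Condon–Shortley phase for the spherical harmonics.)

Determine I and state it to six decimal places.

m-sum 0 ✓  L=10 even ✓  4≤4≤6 ✓
Π(2lᵢ+1) = 3×11×9 = 297
triangle coeff Δ(1,5,4) = 1/495
Σ_t [1,1]: t=1:−1/576 = -1/576
(3j)²=5/99 [(1 5 4; 0 0 0)], sign=-1
Σ_t [0,0]: t=0:+1/10080 = 1/10080
(3j)²=1/165 [(1 5 4; 1 2 -3)], sign=-1
⇒ 4πI² = 1/11
I = (+1)√(1/11/(4π)) = 0.08505478

0.085055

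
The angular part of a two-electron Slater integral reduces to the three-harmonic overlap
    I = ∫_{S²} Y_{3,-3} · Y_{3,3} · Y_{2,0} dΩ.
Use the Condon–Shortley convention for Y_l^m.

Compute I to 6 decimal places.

0.210261

m-sum 0 ✓  L=8 even ✓  0≤2≤6 ✓
Π(2lᵢ+1) = 7×7×5 = 245
triangle coeff Δ(3,3,2) = 1/3780
Σ_t [1,3]: t=1:−1/24 t=2:+1/4 t=3:−1/24 = 1/6
(3j)²=4/105 [(3 3 2; 0 0 0)], sign=+1
Σ_t [4,4]: t=4:+1/96 = 1/96
(3j)²=5/84 [(3 3 2; -3 3 0)], sign=+1
⇒ 4πI² = 5/9
I = (+1)√(5/9/(4π)) = 0.21026104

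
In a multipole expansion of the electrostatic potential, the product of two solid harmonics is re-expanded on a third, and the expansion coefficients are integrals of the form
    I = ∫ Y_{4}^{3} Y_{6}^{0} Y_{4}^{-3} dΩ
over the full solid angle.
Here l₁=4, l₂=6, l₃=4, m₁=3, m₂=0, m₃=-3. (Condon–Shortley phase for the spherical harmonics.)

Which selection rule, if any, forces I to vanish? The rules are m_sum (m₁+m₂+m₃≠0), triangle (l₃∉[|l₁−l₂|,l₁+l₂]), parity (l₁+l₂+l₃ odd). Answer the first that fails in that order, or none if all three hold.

m₁+m₂+m₃ = 3 + 0 − 3 = 0  ✓
triangle: |4−6|=2 ≤ l₃=4 ≤ 4+6=10  ✓
parity: l₁+l₂+l₃ = 14 is even  ✓

none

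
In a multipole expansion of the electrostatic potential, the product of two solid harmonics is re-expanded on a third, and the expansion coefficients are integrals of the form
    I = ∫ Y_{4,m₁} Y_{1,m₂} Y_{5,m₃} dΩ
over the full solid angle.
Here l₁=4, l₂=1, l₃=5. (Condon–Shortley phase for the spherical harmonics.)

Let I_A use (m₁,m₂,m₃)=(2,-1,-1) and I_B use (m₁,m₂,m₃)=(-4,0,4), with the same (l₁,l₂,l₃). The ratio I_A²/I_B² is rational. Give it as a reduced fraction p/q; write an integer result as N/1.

l's match ⇒ only the (l;m) 3-j factors differ between A and B.
A: triangle coeff Δ(4,1,5) = 1/495; Σ_t [0,0]: t=0:+1/2880 = 1/2880; (3j)²=2/165 [(4 1 5; 2 -1 -1)], sign=+1
B: triangle coeff Δ(4,1,5) = 1/495; Σ_t [0,0]: t=0:+1/40320 = 1/40320; (3j)²=1/55 [(4 1 5; -4 0 4)], sign=-1
I_A²/I_B² = (2/165)/(1/55) = 2/3

2/3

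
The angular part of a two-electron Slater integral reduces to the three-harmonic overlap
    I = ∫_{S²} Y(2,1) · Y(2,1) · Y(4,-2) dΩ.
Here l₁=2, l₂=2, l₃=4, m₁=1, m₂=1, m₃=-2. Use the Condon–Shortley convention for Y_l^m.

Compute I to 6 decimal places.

0.254875

Checks pass: Σm=0; 8 even; l₃=4∈[0,4].
(2·2+1)(2·2+1)(2·4+1) = 225
Δ: 0! 4! 4! / 9! → 1/630
sum: t=0:+1/16 = 1/16
3j²(2 2 4; 0 0 0) = Δ·Π!·Σ² = 2/35  (sign +1)
sum: t=0:+1/36 = 1/36
3j²(2 2 4; 1 1 -2) = Δ·Π!·Σ² = 4/63  (sign +1)
combine: 4πI² = 225·2/35·4/63 = 40/49
take √, sign +1: I = 0.25487487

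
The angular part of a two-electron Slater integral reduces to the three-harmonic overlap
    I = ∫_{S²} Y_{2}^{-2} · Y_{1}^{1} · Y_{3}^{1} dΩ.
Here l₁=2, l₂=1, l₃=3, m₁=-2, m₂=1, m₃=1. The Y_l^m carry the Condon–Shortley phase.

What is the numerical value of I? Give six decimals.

-0.082589

Checks pass: Σm=0; 6 even; l₃=3∈[1,3].
(2·2+1)(2·1+1)(2·3+1) = 105
Δ: 0! 4! 2! / 7! → 1/105
sum: t=0:+1/4 = 1/4
3j²(2 1 3; 0 0 0) = Δ·Π!·Σ² = 3/35  (sign -1)
sum: t=0:+1/48 = 1/48
3j²(2 1 3; -2 1 1) = Δ·Π!·Σ² = 1/105  (sign +1)
combine: 4πI² = 105·3/35·1/105 = 3/35
take √, sign -1: I = -0.08258890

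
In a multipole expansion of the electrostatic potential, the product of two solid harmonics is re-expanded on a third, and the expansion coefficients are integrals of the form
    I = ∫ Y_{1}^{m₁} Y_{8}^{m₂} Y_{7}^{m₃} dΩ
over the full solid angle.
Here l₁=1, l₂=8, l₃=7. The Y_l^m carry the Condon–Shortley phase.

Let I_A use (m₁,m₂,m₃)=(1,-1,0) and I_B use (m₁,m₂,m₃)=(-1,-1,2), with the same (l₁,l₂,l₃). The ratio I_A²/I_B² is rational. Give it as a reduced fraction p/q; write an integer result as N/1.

12/7

l's match ⇒ only the (l;m) 3-j factors differ between A and B.
A: triangle coeff Δ(1,8,7) = 1/2040; Σ_t [0,0]: t=0:+1/50803200 = 1/50803200; (3j)²=3/170 [(1 8 7; 1 -1 0)], sign=-1
B: triangle coeff Δ(1,8,7) = 1/2040; Σ_t [2,2]: t=2:+1/87091200 = 1/87091200; (3j)²=7/680 [(1 8 7; -1 -1 2)], sign=-1
I_A²/I_B² = (3/170)/(7/680) = 12/7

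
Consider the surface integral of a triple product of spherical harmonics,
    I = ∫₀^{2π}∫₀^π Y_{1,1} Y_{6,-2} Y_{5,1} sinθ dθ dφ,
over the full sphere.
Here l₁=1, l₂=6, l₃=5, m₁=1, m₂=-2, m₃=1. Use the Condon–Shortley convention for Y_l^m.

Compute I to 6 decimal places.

Checks pass: Σm=0; 12 even; l₃=5∈[5,7].
(2·1+1)(2·6+1)(2·5+1) = 429
Δ: 2! 0! 10! / 13! → 1/858
sum: t=1:−1/14400 = -1/14400
3j²(1 6 5; 0 0 0) = Δ·Π!·Σ² = 6/143  (sign +1)
sum: t=0:+1/34560 = 1/34560
3j²(1 6 5; 1 -2 1) = Δ·Π!·Σ² = 14/429  (sign +1)
combine: 4πI² = 429·6/143·14/429 = 84/143
take √, sign +1: I = 0.21620548

0.216205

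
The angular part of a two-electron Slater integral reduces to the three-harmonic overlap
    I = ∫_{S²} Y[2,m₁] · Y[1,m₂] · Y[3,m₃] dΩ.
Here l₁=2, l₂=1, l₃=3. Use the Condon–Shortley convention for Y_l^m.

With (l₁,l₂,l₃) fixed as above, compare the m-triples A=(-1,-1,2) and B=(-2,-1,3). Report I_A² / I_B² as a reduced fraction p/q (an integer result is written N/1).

Same 2,1,3: normalisation and zero-m 3j drop out of the ratio.
A: Δ: 0! 4! 2! / 7! → 1/105; sum: t=0:+1/12 = 1/12; 3j²(2 1 3; -1 -1 2) = Δ·Π!·Σ² = 2/21  (sign -1)
B: Δ: 0! 4! 2! / 7! → 1/105; sum: t=0:+1/48 = 1/48; 3j²(2 1 3; -2 -1 3) = Δ·Π!·Σ² = 1/7  (sign +1)
I_A²/I_B² = (2/21)/(1/7) = 2/3

2/3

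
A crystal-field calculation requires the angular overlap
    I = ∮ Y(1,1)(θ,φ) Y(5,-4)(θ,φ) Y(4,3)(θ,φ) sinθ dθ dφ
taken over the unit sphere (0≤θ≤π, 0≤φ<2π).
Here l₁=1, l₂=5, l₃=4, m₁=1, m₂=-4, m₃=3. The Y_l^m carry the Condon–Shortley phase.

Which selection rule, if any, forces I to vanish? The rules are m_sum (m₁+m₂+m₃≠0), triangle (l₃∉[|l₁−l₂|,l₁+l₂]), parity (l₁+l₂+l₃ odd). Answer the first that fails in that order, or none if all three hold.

none

Σmᵢ = 0  ✓
l₃∈[|l₁−l₂|,l₁+l₂]=[4,6], have l₃=4  ✓
Σlᵢ = 10 ⇒ even  ✓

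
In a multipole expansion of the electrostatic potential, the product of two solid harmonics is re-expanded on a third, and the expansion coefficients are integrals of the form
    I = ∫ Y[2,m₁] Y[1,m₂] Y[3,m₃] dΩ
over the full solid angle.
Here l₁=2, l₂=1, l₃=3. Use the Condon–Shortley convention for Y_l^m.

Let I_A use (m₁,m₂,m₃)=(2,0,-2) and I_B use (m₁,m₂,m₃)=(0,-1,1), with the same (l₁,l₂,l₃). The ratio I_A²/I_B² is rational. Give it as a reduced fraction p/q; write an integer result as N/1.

5/6

Same 2,1,3: normalisation and zero-m 3j drop out of the ratio.
A: Δ: 0! 4! 2! / 7! → 1/105; sum: t=0:+1/24 = 1/24; 3j²(2 1 3; 2 0 -2) = Δ·Π!·Σ² = 1/21  (sign -1)
B: Δ: 0! 4! 2! / 7! → 1/105; sum: t=0:+1/8 = 1/8; 3j²(2 1 3; 0 -1 1) = Δ·Π!·Σ² = 2/35  (sign +1)
I_A²/I_B² = (1/21)/(2/35) = 5/6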